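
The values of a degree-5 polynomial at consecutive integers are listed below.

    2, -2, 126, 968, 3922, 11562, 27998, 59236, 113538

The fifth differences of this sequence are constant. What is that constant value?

360

D1: -4, 128, 842, 2954, 7640, 16436, 31238, 54302
D2: 132, 714, 2112, 4686, 8796, 14802, 23064
D3: 582, 1398, 2574, 4110, 6006, 8262
D4: 816, 1176, 1536, 1896, 2256
D5: 360, 360, 360, 360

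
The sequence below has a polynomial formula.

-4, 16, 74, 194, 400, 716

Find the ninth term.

2564

First differences: 20, 58, 120, 206, 316
Second differences: 38, 62, 86, 110
Third differences: 24, 24, 24
Constant third difference = 24, so extend:
110 + 24 = 134;  316 + 134 = 450;  716 + 450 = 1166
134 + 24 = 158;  450 + 158 = 608;  1166 + 608 = 1774
158 + 24 = 182;  608 + 182 = 790;  1774 + 790 = 2564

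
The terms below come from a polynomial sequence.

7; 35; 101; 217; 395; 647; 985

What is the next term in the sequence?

28, 66, 116, 178, 252, 338
38, 50, 62, 74, 86
12, 12, 12, 12
The third differences are constant (12).
86 + 12 = 98;  338 + 98 = 436;  985 + 436 = 1421

1421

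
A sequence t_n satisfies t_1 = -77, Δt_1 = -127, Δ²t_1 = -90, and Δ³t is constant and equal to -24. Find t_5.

-1221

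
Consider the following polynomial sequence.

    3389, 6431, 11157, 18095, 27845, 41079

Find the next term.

First differences: 3042  4726  6938  9750  13234
Second differences: 1684  2212  2812  3484
Third differences: 528  600  672
Fourth differences: 72  72
Constant fourth difference = 72, so extend:
672 + 72 = 744;  3484 + 744 = 4228;  13234 + 4228 = 17462;  41079 + 17462 = 58541

58541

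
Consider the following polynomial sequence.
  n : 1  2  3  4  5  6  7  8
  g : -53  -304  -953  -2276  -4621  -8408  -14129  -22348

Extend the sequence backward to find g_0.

4

-251, -649, -1323, -2345, -3787, -5721, -8219
-398, -674, -1022, -1442, -1934, -2498
-276, -348, -420, -492, -564
-72, -72, -72, -72
The fourth differences are constant at -72.
Work back: -276 + 72 = -204;  -398 + 204 = -194;  -251 + 194 = -57;  -53 + 57 = 4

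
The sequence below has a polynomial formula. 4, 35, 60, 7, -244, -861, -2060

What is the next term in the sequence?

-4105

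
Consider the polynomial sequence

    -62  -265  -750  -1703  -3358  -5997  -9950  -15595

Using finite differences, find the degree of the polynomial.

4

Δ: -203, -485, -953, -1655, -2639, -3953, -5645
Δ²: -282, -468, -702, -984, -1314, -1692
Δ³: -186, -234, -282, -330, -378
Δ⁴: -48, -48, -48, -48
The fourth differences are constant, so the polynomial has degree 4.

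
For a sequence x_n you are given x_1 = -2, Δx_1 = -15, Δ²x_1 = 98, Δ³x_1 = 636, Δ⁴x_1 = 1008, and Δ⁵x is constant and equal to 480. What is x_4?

883

Build the table forward from the leading diagonal:
D5: 480, 480, 480, 480
D4: 1008, 1488, 1968, 2448
D3: 636, 1644, 3132, 5100
D2: 98, 734, 2378, 5510
D1: -15, 83, 817, 3195
x: -2, -17, 66, 883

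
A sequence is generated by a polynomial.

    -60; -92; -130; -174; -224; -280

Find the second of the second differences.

-6

Δ: -32, -38, -44, -50, -56
Δ²: -6, -6, -6, -6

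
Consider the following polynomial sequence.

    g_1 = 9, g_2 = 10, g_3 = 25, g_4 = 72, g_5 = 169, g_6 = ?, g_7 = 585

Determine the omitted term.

Using the first 5 terms:
D1: 1  15  47  97
D2: 14  32  50
D3: 18  18
Constant third difference = 18.
Extend forward: 50 + 18 = 68;  97 + 68 = 165;  169 + 165 = 334

334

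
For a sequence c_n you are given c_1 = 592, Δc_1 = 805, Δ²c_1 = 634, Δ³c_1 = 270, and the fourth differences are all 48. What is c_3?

2836

Build the table forward from the leading diagonal:
D4: 48  48  48
D3: 270  318  366
D2: 634  904  1222
D1: 805  1439  2343
c: 592  1397  2836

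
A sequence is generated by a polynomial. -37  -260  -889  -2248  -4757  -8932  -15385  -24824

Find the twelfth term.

-109960

First differences: -223  -629  -1359  -2509  -4175  -6453  -9439
Second differences: -406  -730  -1150  -1666  -2278  -2986
Third differences: -324  -420  -516  -612  -708
Fourth differences: -96  -96  -96  -96
The fourth differences are constant (-96).
-708 − 96 = -804;  -2986 − 804 = -3790;  -9439 − 3790 = -13229;  -24824 − 13229 = -38053
-804 − 96 = -900;  -3790 − 900 = -4690;  -13229 − 4690 = -17919;  -38053 − 17919 = -55972
-900 − 96 = -996;  -4690 − 996 = -5686;  -17919 − 5686 = -23605;  -55972 − 23605 = -79577
-996 − 96 = -1092;  -5686 − 1092 = -6778;  -23605 − 6778 = -30383;  -79577 − 30383 = -109960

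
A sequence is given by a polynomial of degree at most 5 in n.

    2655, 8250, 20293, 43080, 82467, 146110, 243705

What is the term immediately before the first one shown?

532

First differences: 5595  12043  22787  39387  63643  97595
Second differences: 6448  10744  16600  24256  33952
Third differences: 4296  5856  7656  9696
Fourth differences: 1560  1800  2040
Fifth differences: 240  240
The fifth differences are constant at 240.
Work back: 1560 − 240 = 1320;  4296 − 1320 = 2976;  6448 − 2976 = 3472;  5595 − 3472 = 2123;  2655 − 2123 = 532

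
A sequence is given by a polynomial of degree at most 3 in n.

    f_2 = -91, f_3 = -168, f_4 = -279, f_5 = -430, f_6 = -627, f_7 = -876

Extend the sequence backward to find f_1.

-42

First differences: -77  -111  -151  -197  -249
Second differences: -34  -40  -46  -52
Third differences: -6  -6  -6
The third differences are constant at -6.
Work back: -34 + 6 = -28;  -77 + 28 = -49;  -91 + 49 = -42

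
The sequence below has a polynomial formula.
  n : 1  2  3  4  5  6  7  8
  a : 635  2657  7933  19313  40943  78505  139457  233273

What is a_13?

1698263

First differences: 2022, 5276, 11380, 21630, 37562, 60952, 93816
Second differences: 3254, 6104, 10250, 15932, 23390, 32864
Third differences: 2850, 4146, 5682, 7458, 9474
Fourth differences: 1296, 1536, 1776, 2016
Fifth differences: 240, 240, 240
The fifth differences are constant (240).
2016 + 240 = 2256;  9474 + 2256 = 11730;  32864 + 11730 = 44594;  93816 + 44594 = 138410;  233273 + 138410 = 371683
2256 + 240 = 2496;  11730 + 2496 = 14226;  44594 + 14226 = 58820;  138410 + 58820 = 197230;  371683 + 197230 = 568913
2496 + 240 = 2736;  14226 + 2736 = 16962;  58820 + 16962 = 75782;  197230 + 75782 = 273012;  568913 + 273012 = 841925
2736 + 240 = 2976;  16962 + 2976 = 19938;  75782 + 19938 = 95720;  273012 + 95720 = 368732;  841925 + 368732 = 1210657
2976 + 240 = 3216;  19938 + 3216 = 23154;  95720 + 23154 = 118874;  368732 + 118874 = 487606;  1210657 + 487606 = 1698263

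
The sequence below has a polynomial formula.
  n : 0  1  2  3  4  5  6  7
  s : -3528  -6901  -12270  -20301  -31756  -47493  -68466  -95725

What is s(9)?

Δ: -3373 , -5369 , -8031 , -11455 , -15737 , -20973 , -27259
Δ²: -1996 , -2662 , -3424 , -4282 , -5236 , -6286
Δ³: -666 , -762 , -858 , -954 , -1050
Δ⁴: -96 , -96 , -96 , -96
Constant fourth difference = -96, so extend:
-1050 − 96 = -1146;  -6286 − 1146 = -7432;  -27259 − 7432 = -34691;  -95725 − 34691 = -130416
-1146 − 96 = -1242;  -7432 − 1242 = -8674;  -34691 − 8674 = -43365;  -130416 − 43365 = -173781

-173781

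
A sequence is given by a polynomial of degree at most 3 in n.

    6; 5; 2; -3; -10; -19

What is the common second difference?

Δ: -1, -3, -5, -7, -9
Δ²: -2, -2, -2, -2

-2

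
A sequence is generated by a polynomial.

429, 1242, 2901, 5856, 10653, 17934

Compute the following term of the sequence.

28437

First differences: 813, 1659, 2955, 4797, 7281
Second differences: 846, 1296, 1842, 2484
Third differences: 450, 546, 642
Fourth differences: 96, 96
The fourth differences are constant (96).
642 + 96 = 738;  2484 + 738 = 3222;  7281 + 3222 = 10503;  17934 + 10503 = 28437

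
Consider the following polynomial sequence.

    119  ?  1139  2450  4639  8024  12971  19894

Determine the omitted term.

436

Using the last 6 terms:
Δ: 1311, 2189, 3385, 4947, 6923
Δ²: 878, 1196, 1562, 1976
Δ³: 318, 366, 414
Δ⁴: 48, 48
Constant fourth difference = 48.
Extend backward: 318 − 48 = 270;  878 − 270 = 608;  1311 − 608 = 703;  1139 − 703 = 436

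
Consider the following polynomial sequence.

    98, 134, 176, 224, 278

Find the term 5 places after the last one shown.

36 , 42 , 48 , 54
6 , 6 , 6
Constant second difference = 6, so extend:
54 + 6 = 60;  278 + 60 = 338
60 + 6 = 66;  338 + 66 = 404
66 + 6 = 72;  404 + 72 = 476
72 + 6 = 78;  476 + 78 = 554
78 + 6 = 84;  554 + 84 = 638

638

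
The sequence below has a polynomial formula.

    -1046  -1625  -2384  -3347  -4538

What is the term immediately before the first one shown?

D1: -579  -759  -963  -1191
D2: -180  -204  -228
D3: -24  -24
The third differences are constant at -24.
Work back: -180 + 24 = -156;  -579 + 156 = -423;  -1046 + 423 = -623

-623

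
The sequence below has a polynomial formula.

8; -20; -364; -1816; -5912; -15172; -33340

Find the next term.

D1: -28, -344, -1452, -4096, -9260, -18168
D2: -316, -1108, -2644, -5164, -8908
D3: -792, -1536, -2520, -3744
D4: -744, -984, -1224
D5: -240, -240
Fifth differences constant at -240.
-1224 − 240 = -1464;  -3744 − 1464 = -5208;  -8908 − 5208 = -14116;  -18168 − 14116 = -32284;  -33340 − 32284 = -65624

-65624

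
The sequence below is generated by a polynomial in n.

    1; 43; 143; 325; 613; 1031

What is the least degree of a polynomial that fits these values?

Δ: 42, 100, 182, 288, 418
Δ²: 58, 82, 106, 130
Δ³: 24, 24, 24
The third differences are constant, so the polynomial has degree 3.

3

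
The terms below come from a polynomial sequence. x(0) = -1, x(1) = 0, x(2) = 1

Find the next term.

2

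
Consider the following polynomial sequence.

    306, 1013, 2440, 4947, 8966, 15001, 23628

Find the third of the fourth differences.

72

D1: 707, 1427, 2507, 4019, 6035, 8627
D2: 720, 1080, 1512, 2016, 2592
D3: 360, 432, 504, 576
D4: 72, 72, 72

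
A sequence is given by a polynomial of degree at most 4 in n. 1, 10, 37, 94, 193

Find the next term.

Δ: 9, 27, 57, 99
Δ²: 18, 30, 42
Δ³: 12, 12
The third differences are constant (12).
42 + 12 = 54;  99 + 54 = 153;  193 + 153 = 346

346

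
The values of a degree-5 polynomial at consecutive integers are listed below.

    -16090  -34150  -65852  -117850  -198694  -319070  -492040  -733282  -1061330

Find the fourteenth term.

-18060  -31702  -51998  -80844  -120376  -172970  -241242  -328048
-13642  -20296  -28846  -39532  -52594  -68272  -86806
-6654  -8550  -10686  -13062  -15678  -18534
-1896  -2136  -2376  -2616  -2856
-240  -240  -240  -240
The fifth differences are constant (-240).
-2856 − 240 = -3096;  -18534 − 3096 = -21630;  -86806 − 21630 = -108436;  -328048 − 108436 = -436484;  -1061330 − 436484 = -1497814
-3096 − 240 = -3336;  -21630 − 3336 = -24966;  -108436 − 24966 = -133402;  -436484 − 133402 = -569886;  -1497814 − 569886 = -2067700
-3336 − 240 = -3576;  -24966 − 3576 = -28542;  -133402 − 28542 = -161944;  -569886 − 161944 = -731830;  -2067700 − 731830 = -2799530
-3576 − 240 = -3816;  -28542 − 3816 = -32358;  -161944 − 32358 = -194302;  -731830 − 194302 = -926132;  -2799530 − 926132 = -3725662
-3816 − 240 = -4056;  -32358 − 4056 = -36414;  -194302 − 36414 = -230716;  -926132 − 230716 = -1156848;  -3725662 − 1156848 = -4882510

-4882510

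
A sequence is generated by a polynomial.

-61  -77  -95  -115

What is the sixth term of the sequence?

Δ: -16 , -18 , -20
Δ²: -2 , -2
Second differences constant at -2.
-20 − 2 = -22;  -115 − 22 = -137
-22 − 2 = -24;  -137 − 24 = -161

-161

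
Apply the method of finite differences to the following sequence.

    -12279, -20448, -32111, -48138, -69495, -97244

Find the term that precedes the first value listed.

-6830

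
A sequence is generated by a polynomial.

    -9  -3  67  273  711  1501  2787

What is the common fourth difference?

Δ: 6, 70, 206, 438, 790, 1286
Δ²: 64, 136, 232, 352, 496
Δ³: 72, 96, 120, 144
Δ⁴: 24, 24, 24

24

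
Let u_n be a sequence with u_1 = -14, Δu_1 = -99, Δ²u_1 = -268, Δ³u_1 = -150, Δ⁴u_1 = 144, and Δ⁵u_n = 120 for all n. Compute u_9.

Build the table forward from the leading diagonal:
Δ⁵: 120, 120, 120, 120, 120, 120, 120, 120, 120
Δ⁴: 144, 264, 384, 504, 624, 744, 864, 984, 1104
Δ³: -150, -6, 258, 642, 1146, 1770, 2514, 3378, 4362
Δ²: -268, -418, -424, -166, 476, 1622, 3392, 5906, 9284
Δ: -99, -367, -785, -1209, -1375, -899, 723, 4115, 10021
u: -14, -113, -480, -1265, -2474, -3849, -4748, -4025, 90

90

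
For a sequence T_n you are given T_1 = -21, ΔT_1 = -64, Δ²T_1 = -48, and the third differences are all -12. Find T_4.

Build the table forward from the leading diagonal:
Δ³: -12  -12  -12  -12
Δ²: -48  -60  -72  -84
Δ: -64  -112  -172  -244
T: -21  -85  -197  -369

-369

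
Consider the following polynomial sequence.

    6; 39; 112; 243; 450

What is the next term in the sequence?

751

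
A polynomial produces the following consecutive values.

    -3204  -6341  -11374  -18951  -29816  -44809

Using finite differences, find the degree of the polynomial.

4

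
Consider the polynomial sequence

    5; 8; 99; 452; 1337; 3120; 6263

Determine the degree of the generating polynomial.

4

3, 91, 353, 885, 1783, 3143
88, 262, 532, 898, 1360
174, 270, 366, 462
96, 96, 96
The fourth differences are constant, so the polynomial has degree 4.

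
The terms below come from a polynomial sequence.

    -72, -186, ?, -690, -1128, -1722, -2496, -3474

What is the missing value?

-384

Using the last 5 terms:
Δ: -438, -594, -774, -978
Δ²: -156, -180, -204
Δ³: -24, -24
Constant third difference = -24.
Extend backward: -156 + 24 = -132;  -438 + 132 = -306;  -690 + 306 = -384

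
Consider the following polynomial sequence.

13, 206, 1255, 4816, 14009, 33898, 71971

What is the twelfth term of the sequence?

1027336

193 , 1049 , 3561 , 9193 , 19889 , 38073
856 , 2512 , 5632 , 10696 , 18184
1656 , 3120 , 5064 , 7488
1464 , 1944 , 2424
480 , 480
Fifth differences constant at 480.
2424 + 480 = 2904;  7488 + 2904 = 10392;  18184 + 10392 = 28576;  38073 + 28576 = 66649;  71971 + 66649 = 138620
2904 + 480 = 3384;  10392 + 3384 = 13776;  28576 + 13776 = 42352;  66649 + 42352 = 109001;  138620 + 109001 = 247621
3384 + 480 = 3864;  13776 + 3864 = 17640;  42352 + 17640 = 59992;  109001 + 59992 = 168993;  247621 + 168993 = 416614
3864 + 480 = 4344;  17640 + 4344 = 21984;  59992 + 21984 = 81976;  168993 + 81976 = 250969;  416614 + 250969 = 667583
4344 + 480 = 4824;  21984 + 4824 = 26808;  81976 + 26808 = 108784;  250969 + 108784 = 359753;  667583 + 359753 = 1027336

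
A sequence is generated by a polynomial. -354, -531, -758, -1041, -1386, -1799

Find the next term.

D1: -177, -227, -283, -345, -413
D2: -50, -56, -62, -68
D3: -6, -6, -6
Constant third difference = -6, so extend:
-68 − 6 = -74;  -413 − 74 = -487;  -1799 − 487 = -2286

-2286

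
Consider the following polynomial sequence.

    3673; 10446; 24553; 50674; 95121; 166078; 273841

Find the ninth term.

652969

First differences: 6773  14107  26121  44447  70957  107763
Second differences: 7334  12014  18326  26510  36806
Third differences: 4680  6312  8184  10296
Fourth differences: 1632  1872  2112
Fifth differences: 240  240
The fifth differences are constant (240).
2112 + 240 = 2352;  10296 + 2352 = 12648;  36806 + 12648 = 49454;  107763 + 49454 = 157217;  273841 + 157217 = 431058
2352 + 240 = 2592;  12648 + 2592 = 15240;  49454 + 15240 = 64694;  157217 + 64694 = 221911;  431058 + 221911 = 652969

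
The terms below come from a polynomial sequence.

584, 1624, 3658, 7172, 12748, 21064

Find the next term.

32894

Δ: 1040, 2034, 3514, 5576, 8316
Δ²: 994, 1480, 2062, 2740
Δ³: 486, 582, 678
Δ⁴: 96, 96
The fourth differences are constant (96).
678 + 96 = 774;  2740 + 774 = 3514;  8316 + 3514 = 11830;  21064 + 11830 = 32894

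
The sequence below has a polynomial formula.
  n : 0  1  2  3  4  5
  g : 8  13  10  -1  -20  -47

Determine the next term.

-82

D1: 5 , -3 , -11 , -19 , -27
D2: -8 , -8 , -8 , -8
Constant second difference = -8, so extend:
-27 − 8 = -35;  -47 − 35 = -82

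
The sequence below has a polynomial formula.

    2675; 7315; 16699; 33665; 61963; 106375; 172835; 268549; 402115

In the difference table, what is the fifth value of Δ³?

D1: 4640, 9384, 16966, 28298, 44412, 66460, 95714, 133566
D2: 4744, 7582, 11332, 16114, 22048, 29254, 37852
D3: 2838, 3750, 4782, 5934, 7206, 8598
D4: 912, 1032, 1152, 1272, 1392
D5: 120, 120, 120, 120

7206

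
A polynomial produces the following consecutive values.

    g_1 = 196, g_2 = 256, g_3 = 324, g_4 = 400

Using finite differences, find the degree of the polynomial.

2

First differences: 60, 68, 76
Second differences: 8, 8
The second differences are constant, so the polynomial has degree 2.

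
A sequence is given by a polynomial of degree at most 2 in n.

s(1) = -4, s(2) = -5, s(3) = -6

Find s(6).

First differences: -1  -1
Constant first difference = -1, so extend:
-6 − 1 = -7
-7 − 1 = -8
-8 − 1 = -9

-9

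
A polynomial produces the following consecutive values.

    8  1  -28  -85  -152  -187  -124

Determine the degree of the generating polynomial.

-7, -29, -57, -67, -35, 63
-22, -28, -10, 32, 98
-6, 18, 42, 66
24, 24, 24
The fourth differences are constant, so the polynomial has degree 4.

4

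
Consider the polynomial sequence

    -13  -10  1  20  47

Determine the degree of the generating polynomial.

2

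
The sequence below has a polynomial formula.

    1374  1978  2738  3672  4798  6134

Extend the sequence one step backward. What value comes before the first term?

First differences: 604  760  934  1126  1336
Second differences: 156  174  192  210
Third differences: 18  18  18
The third differences are constant at 18.
Work back: 156 − 18 = 138;  604 − 138 = 466;  1374 − 466 = 908

908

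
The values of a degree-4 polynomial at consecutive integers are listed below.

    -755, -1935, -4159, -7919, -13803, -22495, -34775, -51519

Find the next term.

-73699

D1: -1180, -2224, -3760, -5884, -8692, -12280, -16744
D2: -1044, -1536, -2124, -2808, -3588, -4464
D3: -492, -588, -684, -780, -876
D4: -96, -96, -96, -96
The fourth differences are constant (-96).
-876 − 96 = -972;  -4464 − 972 = -5436;  -16744 − 5436 = -22180;  -51519 − 22180 = -73699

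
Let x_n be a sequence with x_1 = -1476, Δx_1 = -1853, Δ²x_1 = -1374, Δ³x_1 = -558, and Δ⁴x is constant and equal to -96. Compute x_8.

-66191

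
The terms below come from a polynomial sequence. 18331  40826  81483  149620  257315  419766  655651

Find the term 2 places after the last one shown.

1441995

First differences: 22495, 40657, 68137, 107695, 162451, 235885
Second differences: 18162, 27480, 39558, 54756, 73434
Third differences: 9318, 12078, 15198, 18678
Fourth differences: 2760, 3120, 3480
Fifth differences: 360, 360
Fifth differences constant at 360.
3480 + 360 = 3840;  18678 + 3840 = 22518;  73434 + 22518 = 95952;  235885 + 95952 = 331837;  655651 + 331837 = 987488
3840 + 360 = 4200;  22518 + 4200 = 26718;  95952 + 26718 = 122670;  331837 + 122670 = 454507;  987488 + 454507 = 1441995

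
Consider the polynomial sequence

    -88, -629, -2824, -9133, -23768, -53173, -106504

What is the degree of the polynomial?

5

D1: -541, -2195, -6309, -14635, -29405, -53331
D2: -1654, -4114, -8326, -14770, -23926
D3: -2460, -4212, -6444, -9156
D4: -1752, -2232, -2712
D5: -480, -480
The fifth differences are constant, so the polynomial has degree 5.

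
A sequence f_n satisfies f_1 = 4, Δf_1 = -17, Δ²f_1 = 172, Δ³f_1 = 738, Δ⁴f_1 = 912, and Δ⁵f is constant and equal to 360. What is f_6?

13939

Build the table forward from the leading diagonal:
Δ⁵: 360, 360, 360, 360, 360, 360
Δ⁴: 912, 1272, 1632, 1992, 2352, 2712
Δ³: 738, 1650, 2922, 4554, 6546, 8898
Δ²: 172, 910, 2560, 5482, 10036, 16582
Δ: -17, 155, 1065, 3625, 9107, 19143
f: 4, -13, 142, 1207, 4832, 13939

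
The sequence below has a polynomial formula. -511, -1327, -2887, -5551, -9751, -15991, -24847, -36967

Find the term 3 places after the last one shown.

Δ: -816, -1560, -2664, -4200, -6240, -8856, -12120
Δ²: -744, -1104, -1536, -2040, -2616, -3264
Δ³: -360, -432, -504, -576, -648
Δ⁴: -72, -72, -72, -72
The fourth differences are constant (-72).
-648 − 72 = -720;  -3264 − 720 = -3984;  -12120 − 3984 = -16104;  -36967 − 16104 = -53071
-720 − 72 = -792;  -3984 − 792 = -4776;  -16104 − 4776 = -20880;  -53071 − 20880 = -73951
-792 − 72 = -864;  -4776 − 864 = -5640;  -20880 − 5640 = -26520;  -73951 − 26520 = -100471

-100471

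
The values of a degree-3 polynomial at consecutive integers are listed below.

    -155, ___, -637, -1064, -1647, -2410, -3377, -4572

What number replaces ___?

-342

Using the last 6 terms:
-427  -583  -763  -967  -1195
-156  -180  -204  -228
-24  -24  -24
Constant third difference = -24.
Extend backward: -156 + 24 = -132;  -427 + 132 = -295;  -637 + 295 = -342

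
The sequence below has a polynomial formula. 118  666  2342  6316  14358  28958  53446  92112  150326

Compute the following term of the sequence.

234658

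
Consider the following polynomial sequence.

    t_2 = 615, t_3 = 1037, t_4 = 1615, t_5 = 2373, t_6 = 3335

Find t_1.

325

422, 578, 758, 962
156, 180, 204
24, 24
The third differences are constant at 24.
Work back: 156 − 24 = 132;  422 − 132 = 290;  615 − 290 = 325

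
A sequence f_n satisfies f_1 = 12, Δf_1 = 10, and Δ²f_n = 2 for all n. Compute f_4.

48

Build the table forward from the leading diagonal:
Δ²: 2, 2, 2, 2
Δ: 10, 12, 14, 16
f: 12, 22, 34, 48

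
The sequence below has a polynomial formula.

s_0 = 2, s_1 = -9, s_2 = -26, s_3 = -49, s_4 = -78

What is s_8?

-254

First differences: -11, -17, -23, -29
Second differences: -6, -6, -6
Constant second difference = -6, so extend:
-29 − 6 = -35;  -78 − 35 = -113
-35 − 6 = -41;  -113 − 41 = -154
-41 − 6 = -47;  -154 − 47 = -201
-47 − 6 = -53;  -201 − 53 = -254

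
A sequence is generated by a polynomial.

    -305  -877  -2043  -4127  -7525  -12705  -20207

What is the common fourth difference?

D1: -572, -1166, -2084, -3398, -5180, -7502
D2: -594, -918, -1314, -1782, -2322
D3: -324, -396, -468, -540
D4: -72, -72, -72

-72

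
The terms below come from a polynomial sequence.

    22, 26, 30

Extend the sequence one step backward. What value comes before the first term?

4, 4
The first differences are constant at 4.
Work back: 22 − 4 = 18

18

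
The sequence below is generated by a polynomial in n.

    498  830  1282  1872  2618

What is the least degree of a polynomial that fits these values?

3

332, 452, 590, 746
120, 138, 156
18, 18
The third differences are constant, so the polynomial has degree 3.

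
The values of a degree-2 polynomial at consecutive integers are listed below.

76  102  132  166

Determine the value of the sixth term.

246

D1: 26 , 30 , 34
D2: 4 , 4
The second differences are constant (4).
34 + 4 = 38;  166 + 38 = 204
38 + 4 = 42;  204 + 42 = 246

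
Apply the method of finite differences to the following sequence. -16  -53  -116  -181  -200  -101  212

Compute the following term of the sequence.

859

First differences: -37, -63, -65, -19, 99, 313
Second differences: -26, -2, 46, 118, 214
Third differences: 24, 48, 72, 96
Fourth differences: 24, 24, 24
Fourth differences constant at 24.
96 + 24 = 120;  214 + 120 = 334;  313 + 334 = 647;  212 + 647 = 859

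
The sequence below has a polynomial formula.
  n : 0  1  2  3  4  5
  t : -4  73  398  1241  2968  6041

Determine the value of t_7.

77, 325, 843, 1727, 3073
248, 518, 884, 1346
270, 366, 462
96, 96
Fourth differences constant at 96.
462 + 96 = 558;  1346 + 558 = 1904;  3073 + 1904 = 4977;  6041 + 4977 = 11018
558 + 96 = 654;  1904 + 654 = 2558;  4977 + 2558 = 7535;  11018 + 7535 = 18553

18553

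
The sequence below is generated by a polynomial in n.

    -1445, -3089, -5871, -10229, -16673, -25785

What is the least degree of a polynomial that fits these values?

First differences: -1644, -2782, -4358, -6444, -9112
Second differences: -1138, -1576, -2086, -2668
Third differences: -438, -510, -582
Fourth differences: -72, -72
The fourth differences are constant, so the polynomial has degree 4.

4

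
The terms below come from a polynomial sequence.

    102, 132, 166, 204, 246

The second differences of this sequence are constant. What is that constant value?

4

First differences: 30, 34, 38, 42
Second differences: 4, 4, 4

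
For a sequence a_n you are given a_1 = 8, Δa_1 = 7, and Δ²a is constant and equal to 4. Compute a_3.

Build the table forward from the leading diagonal:
D2: 4, 4, 4
D1: 7, 11, 15
a: 8, 15, 26

26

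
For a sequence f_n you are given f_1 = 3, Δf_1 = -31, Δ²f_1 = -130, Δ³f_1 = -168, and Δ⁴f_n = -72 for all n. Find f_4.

Build the table forward from the leading diagonal:
Fourth differences: -72, -72, -72, -72
Third differences: -168, -240, -312, -384
Second differences: -130, -298, -538, -850
First differences: -31, -161, -459, -997
f: 3, -28, -189, -648

-648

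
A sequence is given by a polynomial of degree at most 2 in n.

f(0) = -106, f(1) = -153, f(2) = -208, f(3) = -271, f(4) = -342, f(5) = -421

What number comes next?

-508

Δ: -47, -55, -63, -71, -79
Δ²: -8, -8, -8, -8
Second differences constant at -8.
-79 − 8 = -87;  -421 − 87 = -508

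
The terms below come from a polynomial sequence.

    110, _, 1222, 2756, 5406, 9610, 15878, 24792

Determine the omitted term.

Using the last 6 terms:
1534, 2650, 4204, 6268, 8914
1116, 1554, 2064, 2646
438, 510, 582
72, 72
Constant fourth difference = 72.
Extend backward: 438 − 72 = 366;  1116 − 366 = 750;  1534 − 750 = 784;  1222 − 784 = 438

438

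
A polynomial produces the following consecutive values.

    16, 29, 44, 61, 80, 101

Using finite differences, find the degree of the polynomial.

2

Δ: 13, 15, 17, 19, 21
Δ²: 2, 2, 2, 2
The second differences are constant, so the polynomial has degree 2.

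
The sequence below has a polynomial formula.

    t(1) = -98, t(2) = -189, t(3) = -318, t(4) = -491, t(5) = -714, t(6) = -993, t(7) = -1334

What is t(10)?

-2789

First differences: -91 , -129 , -173 , -223 , -279 , -341
Second differences: -38 , -44 , -50 , -56 , -62
Third differences: -6 , -6 , -6 , -6
Third differences constant at -6.
-62 − 6 = -68;  -341 − 68 = -409;  -1334 − 409 = -1743
-68 − 6 = -74;  -409 − 74 = -483;  -1743 − 483 = -2226
-74 − 6 = -80;  -483 − 80 = -563;  -2226 − 563 = -2789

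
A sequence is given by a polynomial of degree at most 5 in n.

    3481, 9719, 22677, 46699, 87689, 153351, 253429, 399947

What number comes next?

6238 , 12958 , 24022 , 40990 , 65662 , 100078 , 146518
6720 , 11064 , 16968 , 24672 , 34416 , 46440
4344 , 5904 , 7704 , 9744 , 12024
1560 , 1800 , 2040 , 2280
240 , 240 , 240
Fifth differences constant at 240.
2280 + 240 = 2520;  12024 + 2520 = 14544;  46440 + 14544 = 60984;  146518 + 60984 = 207502;  399947 + 207502 = 607449

607449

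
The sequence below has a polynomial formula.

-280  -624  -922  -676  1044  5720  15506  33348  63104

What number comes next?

109664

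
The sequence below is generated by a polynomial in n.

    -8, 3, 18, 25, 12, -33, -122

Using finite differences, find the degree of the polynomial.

Δ: 11, 15, 7, -13, -45, -89
Δ²: 4, -8, -20, -32, -44
Δ³: -12, -12, -12, -12
The third differences are constant, so the polynomial has degree 3.

3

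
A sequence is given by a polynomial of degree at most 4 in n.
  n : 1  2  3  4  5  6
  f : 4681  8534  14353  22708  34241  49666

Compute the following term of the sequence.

3853 , 5819 , 8355 , 11533 , 15425
1966 , 2536 , 3178 , 3892
570 , 642 , 714
72 , 72
Constant fourth difference = 72, so extend:
714 + 72 = 786;  3892 + 786 = 4678;  15425 + 4678 = 20103;  49666 + 20103 = 69769

69769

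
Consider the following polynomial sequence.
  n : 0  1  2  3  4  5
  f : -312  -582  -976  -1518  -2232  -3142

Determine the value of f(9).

First differences: -270, -394, -542, -714, -910
Second differences: -124, -148, -172, -196
Third differences: -24, -24, -24
Third differences constant at -24.
-196 − 24 = -220;  -910 − 220 = -1130;  -3142 − 1130 = -4272
-220 − 24 = -244;  -1130 − 244 = -1374;  -4272 − 1374 = -5646
-244 − 24 = -268;  -1374 − 268 = -1642;  -5646 − 1642 = -7288
-268 − 24 = -292;  -1642 − 292 = -1934;  -7288 − 1934 = -9222

-9222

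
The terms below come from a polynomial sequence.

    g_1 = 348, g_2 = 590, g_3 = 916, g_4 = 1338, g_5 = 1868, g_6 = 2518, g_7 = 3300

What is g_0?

242, 326, 422, 530, 650, 782
84, 96, 108, 120, 132
12, 12, 12, 12
The third differences are constant at 12.
Work back: 84 − 12 = 72;  242 − 72 = 170;  348 − 170 = 178

178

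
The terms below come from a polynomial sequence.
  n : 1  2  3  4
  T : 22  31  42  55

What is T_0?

15

First differences: 9, 11, 13
Second differences: 2, 2
The second differences are constant at 2.
Work back: 9 − 2 = 7;  22 − 7 = 15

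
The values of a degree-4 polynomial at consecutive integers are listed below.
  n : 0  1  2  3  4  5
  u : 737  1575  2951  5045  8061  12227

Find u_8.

34265

First differences: 838, 1376, 2094, 3016, 4166
Second differences: 538, 718, 922, 1150
Third differences: 180, 204, 228
Fourth differences: 24, 24
The fourth differences are constant (24).
228 + 24 = 252;  1150 + 252 = 1402;  4166 + 1402 = 5568;  12227 + 5568 = 17795
252 + 24 = 276;  1402 + 276 = 1678;  5568 + 1678 = 7246;  17795 + 7246 = 25041
276 + 24 = 300;  1678 + 300 = 1978;  7246 + 1978 = 9224;  25041 + 9224 = 34265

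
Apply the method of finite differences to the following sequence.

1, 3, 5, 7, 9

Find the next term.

Δ: 2  2  2  2
The first differences are constant (2).
9 + 2 = 11

11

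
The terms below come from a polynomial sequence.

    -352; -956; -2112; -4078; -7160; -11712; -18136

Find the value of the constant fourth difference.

D1: -604, -1156, -1966, -3082, -4552, -6424
D2: -552, -810, -1116, -1470, -1872
D3: -258, -306, -354, -402
D4: -48, -48, -48

-48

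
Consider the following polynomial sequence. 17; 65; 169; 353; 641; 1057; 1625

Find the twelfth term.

First differences: 48, 104, 184, 288, 416, 568
Second differences: 56, 80, 104, 128, 152
Third differences: 24, 24, 24, 24
The third differences are constant (24).
152 + 24 = 176;  568 + 176 = 744;  1625 + 744 = 2369
176 + 24 = 200;  744 + 200 = 944;  2369 + 944 = 3313
200 + 24 = 224;  944 + 224 = 1168;  3313 + 1168 = 4481
224 + 24 = 248;  1168 + 248 = 1416;  4481 + 1416 = 5897
248 + 24 = 272;  1416 + 272 = 1688;  5897 + 1688 = 7585

7585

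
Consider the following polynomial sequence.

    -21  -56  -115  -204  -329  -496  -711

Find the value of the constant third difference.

-6

D1: -35, -59, -89, -125, -167, -215
D2: -24, -30, -36, -42, -48
D3: -6, -6, -6, -6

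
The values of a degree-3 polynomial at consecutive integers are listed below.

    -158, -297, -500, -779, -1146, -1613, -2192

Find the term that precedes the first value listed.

-71

First differences: -139  -203  -279  -367  -467  -579
Second differences: -64  -76  -88  -100  -112
Third differences: -12  -12  -12  -12
The third differences are constant at -12.
Work back: -64 + 12 = -52;  -139 + 52 = -87;  -158 + 87 = -71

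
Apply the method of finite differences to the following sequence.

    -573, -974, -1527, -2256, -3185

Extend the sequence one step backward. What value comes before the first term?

Δ: -401, -553, -729, -929
Δ²: -152, -176, -200
Δ³: -24, -24
The third differences are constant at -24.
Work back: -152 + 24 = -128;  -401 + 128 = -273;  -573 + 273 = -300

-300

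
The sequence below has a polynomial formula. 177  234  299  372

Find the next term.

453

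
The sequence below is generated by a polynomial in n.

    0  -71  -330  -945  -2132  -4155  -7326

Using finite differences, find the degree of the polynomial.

D1: -71, -259, -615, -1187, -2023, -3171
D2: -188, -356, -572, -836, -1148
D3: -168, -216, -264, -312
D4: -48, -48, -48
The fourth differences are constant, so the polynomial has degree 4.

4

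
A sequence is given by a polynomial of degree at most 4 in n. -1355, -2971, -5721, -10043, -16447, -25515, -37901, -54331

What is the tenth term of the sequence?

-102587

-1616, -2750, -4322, -6404, -9068, -12386, -16430
-1134, -1572, -2082, -2664, -3318, -4044
-438, -510, -582, -654, -726
-72, -72, -72, -72
Constant fourth difference = -72, so extend:
-726 − 72 = -798;  -4044 − 798 = -4842;  -16430 − 4842 = -21272;  -54331 − 21272 = -75603
-798 − 72 = -870;  -4842 − 870 = -5712;  -21272 − 5712 = -26984;  -75603 − 26984 = -102587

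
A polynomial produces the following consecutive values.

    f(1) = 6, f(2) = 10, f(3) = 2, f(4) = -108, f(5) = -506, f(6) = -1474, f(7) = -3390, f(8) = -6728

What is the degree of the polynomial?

4

First differences: 4, -8, -110, -398, -968, -1916, -3338
Second differences: -12, -102, -288, -570, -948, -1422
Third differences: -90, -186, -282, -378, -474
Fourth differences: -96, -96, -96, -96
The fourth differences are constant, so the polynomial has degree 4.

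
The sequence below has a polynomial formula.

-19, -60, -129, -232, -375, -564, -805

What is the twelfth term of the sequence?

-3000

D1: -41  -69  -103  -143  -189  -241
D2: -28  -34  -40  -46  -52
D3: -6  -6  -6  -6
Constant third difference = -6, so extend:
-52 − 6 = -58;  -241 − 58 = -299;  -805 − 299 = -1104
-58 − 6 = -64;  -299 − 64 = -363;  -1104 − 363 = -1467
-64 − 6 = -70;  -363 − 70 = -433;  -1467 − 433 = -1900
-70 − 6 = -76;  -433 − 76 = -509;  -1900 − 509 = -2409
-76 − 6 = -82;  -509 − 82 = -591;  -2409 − 591 = -3000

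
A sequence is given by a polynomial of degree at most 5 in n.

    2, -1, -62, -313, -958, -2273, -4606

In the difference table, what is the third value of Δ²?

-394

Δ: -3, -61, -251, -645, -1315, -2333
Δ²: -58, -190, -394, -670, -1018
Δ³: -132, -204, -276, -348
Δ⁴: -72, -72, -72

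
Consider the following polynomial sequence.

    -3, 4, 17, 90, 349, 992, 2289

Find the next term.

4582

First differences: 7, 13, 73, 259, 643, 1297
Second differences: 6, 60, 186, 384, 654
Third differences: 54, 126, 198, 270
Fourth differences: 72, 72, 72
The fourth differences are constant (72).
270 + 72 = 342;  654 + 342 = 996;  1297 + 996 = 2293;  2289 + 2293 = 4582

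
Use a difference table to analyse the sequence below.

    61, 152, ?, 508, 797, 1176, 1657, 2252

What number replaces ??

297

Using the last 5 terms:
First differences: 289  379  481  595
Second differences: 90  102  114
Third differences: 12  12
Constant third difference = 12.
Extend backward: 90 − 12 = 78;  289 − 78 = 211;  508 − 211 = 297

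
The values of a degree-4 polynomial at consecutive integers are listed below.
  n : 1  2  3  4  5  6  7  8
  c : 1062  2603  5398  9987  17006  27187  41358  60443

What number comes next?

D1: 1541, 2795, 4589, 7019, 10181, 14171, 19085
D2: 1254, 1794, 2430, 3162, 3990, 4914
D3: 540, 636, 732, 828, 924
D4: 96, 96, 96, 96
Fourth differences constant at 96.
924 + 96 = 1020;  4914 + 1020 = 5934;  19085 + 5934 = 25019;  60443 + 25019 = 85462

85462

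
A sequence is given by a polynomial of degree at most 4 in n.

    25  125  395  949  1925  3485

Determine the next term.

5815

First differences: 100  270  554  976  1560
Second differences: 170  284  422  584
Third differences: 114  138  162
Fourth differences: 24  24
Fourth differences constant at 24.
162 + 24 = 186;  584 + 186 = 770;  1560 + 770 = 2330;  3485 + 2330 = 5815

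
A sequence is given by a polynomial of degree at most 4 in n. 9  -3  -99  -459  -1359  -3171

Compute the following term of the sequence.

-6363

D1: -12 , -96 , -360 , -900 , -1812
D2: -84 , -264 , -540 , -912
D3: -180 , -276 , -372
D4: -96 , -96
Constant fourth difference = -96, so extend:
-372 − 96 = -468;  -912 − 468 = -1380;  -1812 − 1380 = -3192;  -3171 − 3192 = -6363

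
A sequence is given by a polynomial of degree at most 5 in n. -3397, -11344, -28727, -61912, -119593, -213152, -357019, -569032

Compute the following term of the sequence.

-7947 , -17383 , -33185 , -57681 , -93559 , -143867 , -212013
-9436 , -15802 , -24496 , -35878 , -50308 , -68146
-6366 , -8694 , -11382 , -14430 , -17838
-2328 , -2688 , -3048 , -3408
-360 , -360 , -360
The fifth differences are constant (-360).
-3408 − 360 = -3768;  -17838 − 3768 = -21606;  -68146 − 21606 = -89752;  -212013 − 89752 = -301765;  -569032 − 301765 = -870797

-870797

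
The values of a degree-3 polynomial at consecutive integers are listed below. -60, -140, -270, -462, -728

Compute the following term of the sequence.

Δ: -80  -130  -192  -266
Δ²: -50  -62  -74
Δ³: -12  -12
The third differences are constant (-12).
-74 − 12 = -86;  -266 − 86 = -352;  -728 − 352 = -1080

-1080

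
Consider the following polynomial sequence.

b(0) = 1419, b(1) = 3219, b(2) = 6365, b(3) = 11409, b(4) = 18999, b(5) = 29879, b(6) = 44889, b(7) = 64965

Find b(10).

166389

D1: 1800 , 3146 , 5044 , 7590 , 10880 , 15010 , 20076
D2: 1346 , 1898 , 2546 , 3290 , 4130 , 5066
D3: 552 , 648 , 744 , 840 , 936
D4: 96 , 96 , 96 , 96
Constant fourth difference = 96, so extend:
936 + 96 = 1032;  5066 + 1032 = 6098;  20076 + 6098 = 26174;  64965 + 26174 = 91139
1032 + 96 = 1128;  6098 + 1128 = 7226;  26174 + 7226 = 33400;  91139 + 33400 = 124539
1128 + 96 = 1224;  7226 + 1224 = 8450;  33400 + 8450 = 41850;  124539 + 41850 = 166389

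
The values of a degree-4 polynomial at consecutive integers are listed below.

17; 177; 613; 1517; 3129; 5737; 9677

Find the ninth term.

23137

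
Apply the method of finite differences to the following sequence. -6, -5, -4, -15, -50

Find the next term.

-121

Δ: 1  1  -11  -35
Δ²: 0  -12  -24
Δ³: -12  -12
The third differences are constant (-12).
-24 − 12 = -36;  -35 − 36 = -71;  -50 − 71 = -121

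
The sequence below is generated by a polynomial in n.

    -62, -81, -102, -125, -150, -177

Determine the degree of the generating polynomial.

Δ: -19, -21, -23, -25, -27
Δ²: -2, -2, -2, -2
The second differences are constant, so the polynomial has degree 2.

2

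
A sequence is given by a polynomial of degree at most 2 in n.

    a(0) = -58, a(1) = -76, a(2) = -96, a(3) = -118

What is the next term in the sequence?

-142

-18, -20, -22
-2, -2
Constant second difference = -2, so extend:
-22 − 2 = -24;  -118 − 24 = -142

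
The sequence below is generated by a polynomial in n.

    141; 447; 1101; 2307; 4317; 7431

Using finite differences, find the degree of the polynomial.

306, 654, 1206, 2010, 3114
348, 552, 804, 1104
204, 252, 300
48, 48
The fourth differences are constant, so the polynomial has degree 4.

4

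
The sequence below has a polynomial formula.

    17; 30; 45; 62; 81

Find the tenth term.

D1: 13, 15, 17, 19
D2: 2, 2, 2
The second differences are constant (2).
19 + 2 = 21;  81 + 21 = 102
21 + 2 = 23;  102 + 23 = 125
23 + 2 = 25;  125 + 25 = 150
25 + 2 = 27;  150 + 27 = 177
27 + 2 = 29;  177 + 29 = 206

206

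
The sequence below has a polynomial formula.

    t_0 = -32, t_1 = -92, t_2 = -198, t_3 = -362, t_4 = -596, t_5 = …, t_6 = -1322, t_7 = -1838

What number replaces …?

-912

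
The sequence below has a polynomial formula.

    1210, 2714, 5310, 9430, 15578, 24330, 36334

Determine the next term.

D1: 1504  2596  4120  6148  8752  12004
D2: 1092  1524  2028  2604  3252
D3: 432  504  576  648
D4: 72  72  72
Constant fourth difference = 72, so extend:
648 + 72 = 720;  3252 + 720 = 3972;  12004 + 3972 = 15976;  36334 + 15976 = 52310

52310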